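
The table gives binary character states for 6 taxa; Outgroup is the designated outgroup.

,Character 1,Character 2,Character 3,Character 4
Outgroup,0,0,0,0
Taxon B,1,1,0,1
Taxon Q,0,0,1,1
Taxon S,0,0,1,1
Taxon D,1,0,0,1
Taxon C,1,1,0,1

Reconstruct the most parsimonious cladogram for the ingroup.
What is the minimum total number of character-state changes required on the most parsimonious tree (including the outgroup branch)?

The outgroup has state '0' for every character, so '1' is the derived state throughout.
Only Taxon B, Taxon C, and Taxon D show the derived state '1' for Character 1, supporting them as a clade.
Character 2 (derived state '1') is shared by Taxon B and Taxon C — a synapomorphy uniting that clade.
Character 3: derived state '1' in Taxon Q and Taxon S only — synapomorphy for {Taxon Q, Taxon S}.
All ingroup taxa share the derived state '1' for Character 4; it defines the ingroup but does not resolve relationships within it.
Most parsimonious ingroup topology: (((Taxon B,Taxon C),Taxon D),(Taxon Q,Taxon S)).
Changes per character on this tree: Character 1: 1; Character 2: 1; Character 3: 1; Character 4: 1.
Total = 4.

4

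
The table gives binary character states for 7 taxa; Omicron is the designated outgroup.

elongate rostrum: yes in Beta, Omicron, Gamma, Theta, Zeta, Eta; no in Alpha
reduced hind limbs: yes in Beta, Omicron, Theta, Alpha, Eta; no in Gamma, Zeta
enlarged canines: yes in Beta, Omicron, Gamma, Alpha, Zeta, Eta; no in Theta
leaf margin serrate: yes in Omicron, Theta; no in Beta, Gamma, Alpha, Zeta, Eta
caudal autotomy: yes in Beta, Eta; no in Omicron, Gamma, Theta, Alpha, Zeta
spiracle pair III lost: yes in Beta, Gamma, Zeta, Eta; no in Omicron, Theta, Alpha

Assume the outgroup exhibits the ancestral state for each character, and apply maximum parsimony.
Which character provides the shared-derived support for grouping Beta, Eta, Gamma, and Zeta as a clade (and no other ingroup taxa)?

spiracle pair III lost

Character polarity is set by the outgroup: the derived state is whichever differs from the outgroup's state, so for elongate rostrum, reduced hind limbs, enlarged canines, leaf margin serrate the derived state is 'no', and for the remaining characters it is 'yes'.
elongate rostrum: derived state 'no' in Alpha only — an autapomorphy, so it tells us nothing about relationships among taxa.
reduced hind limbs (derived state 'no') is shared by Gamma and Zeta — a synapomorphy uniting that clade.
enlarged canines (derived state 'no') is unique to Theta (autapomorphy; uninformative for grouping).
leaf margin serrate (derived state 'no') is shared by Alpha, Beta, Eta, Gamma, and Zeta — a synapomorphy uniting that clade.
caudal autotomy: derived state 'yes' in Beta and Eta only — synapomorphy for {Beta, Eta}.
spiracle pair III lost: derived state 'yes' in Beta, Eta, Gamma, and Zeta only — synapomorphy for {Beta, Eta, Gamma, Zeta}.
Most parsimonious ingroup topology: ((Alpha,((Beta,Eta),(Zeta,Gamma))),Theta).
The clade {Beta, Eta, Gamma, Zeta} is supported by spiracle pair III lost: its derived state 'yes' occurs in exactly those taxa and in no other taxon (including the outgroup).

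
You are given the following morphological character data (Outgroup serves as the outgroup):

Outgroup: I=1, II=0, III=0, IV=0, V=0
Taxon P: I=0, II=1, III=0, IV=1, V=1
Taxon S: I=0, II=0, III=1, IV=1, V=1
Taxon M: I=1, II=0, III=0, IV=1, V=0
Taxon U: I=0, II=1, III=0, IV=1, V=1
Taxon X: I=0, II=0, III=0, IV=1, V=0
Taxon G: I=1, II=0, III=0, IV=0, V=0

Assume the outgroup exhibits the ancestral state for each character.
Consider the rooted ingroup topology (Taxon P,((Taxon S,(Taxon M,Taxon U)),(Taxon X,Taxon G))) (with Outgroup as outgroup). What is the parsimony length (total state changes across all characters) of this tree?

11

Map each character onto (Taxon P,((Taxon S,(Taxon M,Taxon U)),(Taxon X,Taxon G))) (rooted by Outgroup) and count the minimum state changes it requires (Fitch parsimony):
I: 3; II: 2; III: 1; IV: 2; V: 3.
Total tree length = 11.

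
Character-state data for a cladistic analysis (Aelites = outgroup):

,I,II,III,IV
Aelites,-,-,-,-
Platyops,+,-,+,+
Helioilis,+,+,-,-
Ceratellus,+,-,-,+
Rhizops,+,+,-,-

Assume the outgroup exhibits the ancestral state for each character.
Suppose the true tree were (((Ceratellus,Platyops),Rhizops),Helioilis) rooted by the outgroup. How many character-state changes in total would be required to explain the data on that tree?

Map each character onto (((Ceratellus,Platyops),Rhizops),Helioilis) (rooted by Aelites) and count the minimum state changes it requires (Fitch parsimony):
I: 1; II: 2; III: 1; IV: 1.
Total tree length = 5.

5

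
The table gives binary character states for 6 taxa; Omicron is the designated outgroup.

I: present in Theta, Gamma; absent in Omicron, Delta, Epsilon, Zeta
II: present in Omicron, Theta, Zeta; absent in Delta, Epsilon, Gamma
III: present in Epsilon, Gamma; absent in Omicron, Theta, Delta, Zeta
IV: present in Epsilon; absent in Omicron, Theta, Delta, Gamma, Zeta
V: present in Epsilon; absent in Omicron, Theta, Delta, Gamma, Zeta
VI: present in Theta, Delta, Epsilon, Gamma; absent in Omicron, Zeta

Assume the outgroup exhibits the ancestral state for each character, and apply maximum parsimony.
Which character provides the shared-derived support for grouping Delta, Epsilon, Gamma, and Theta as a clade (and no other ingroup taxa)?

Character polarity is set by the outgroup: the derived state is whichever differs from the outgroup's state, so for II the derived state is 'absent', and for the remaining characters it is 'present'.
I (state 'present') occurs in Gamma and Theta but conflicts with the nesting implied by the other characters — most parsimoniously interpreted as homoplasy.
II (derived state 'absent') is shared by Delta, Epsilon, and Gamma — a synapomorphy uniting that clade.
III: derived state 'present' in Epsilon and Gamma only — synapomorphy for {Epsilon, Gamma}.
IV: derived state 'present' in Epsilon only — an autapomorphy, so it tells us nothing about relationships among taxa.
V: derived state 'present' in Epsilon only — an autapomorphy, so it tells us nothing about relationships among taxa.
VI: derived state 'present' in Delta, Epsilon, Gamma, and Theta only — synapomorphy for {Delta, Epsilon, Gamma, Theta}.
Most parsimonious ingroup topology: ((Theta,(Delta,(Epsilon,Gamma))),Zeta).
The clade {Delta, Epsilon, Gamma, Theta} is supported by VI: its derived state 'present' occurs in exactly those taxa and in no other taxon (including the outgroup).

VI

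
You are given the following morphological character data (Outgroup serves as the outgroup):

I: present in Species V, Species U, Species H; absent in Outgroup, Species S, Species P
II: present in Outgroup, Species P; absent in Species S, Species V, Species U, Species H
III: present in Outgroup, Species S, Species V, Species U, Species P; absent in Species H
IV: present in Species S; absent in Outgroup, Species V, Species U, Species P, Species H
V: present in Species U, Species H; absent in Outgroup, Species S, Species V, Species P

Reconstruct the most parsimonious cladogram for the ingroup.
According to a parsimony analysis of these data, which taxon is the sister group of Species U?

Species H

Character polarity is set by the outgroup: the derived state is whichever differs from the outgroup's state, so for II, III the derived state is 'absent', and for the remaining characters it is 'present'.
I: derived state 'present' in Species H, Species U, and Species V only — synapomorphy for {Species H, Species U, Species V}.
Only Species H, Species S, Species U, and Species V show the derived state 'absent' for II, supporting them as a clade.
III (derived state 'absent') is unique to Species H (autapomorphy; uninformative for grouping).
IV (derived state 'present') is unique to Species S (autapomorphy; uninformative for grouping).
V (derived state 'present') is shared by Species H and Species U — a synapomorphy uniting that clade.
Most parsimonious ingroup topology: ((Species S,(Species V,(Species U,Species H))),Species P).
Species U and Species H form a cherry on this tree, so they are sister taxa.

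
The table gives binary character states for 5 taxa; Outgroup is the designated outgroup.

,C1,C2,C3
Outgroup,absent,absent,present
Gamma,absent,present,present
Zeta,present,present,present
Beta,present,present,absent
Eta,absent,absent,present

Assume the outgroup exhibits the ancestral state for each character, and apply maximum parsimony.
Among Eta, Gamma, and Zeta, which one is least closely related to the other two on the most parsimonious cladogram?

Eta

Character polarity is set by the outgroup: the derived state is whichever differs from the outgroup's state, so for C3 the derived state is 'absent', and for the remaining characters it is 'present'.
C1 (derived state 'present') is shared by Beta and Zeta — a synapomorphy uniting that clade.
C2 (derived state 'present') is shared by Beta, Gamma, and Zeta — a synapomorphy uniting that clade.
C3 (derived state 'absent') is unique to Beta (autapomorphy; uninformative for grouping).
Most parsimonious ingroup topology: ((Gamma,(Zeta,Beta)),Eta).
Gamma and Zeta share a more recent common ancestor with each other than either does with Eta, so Eta is the least closely related of the three.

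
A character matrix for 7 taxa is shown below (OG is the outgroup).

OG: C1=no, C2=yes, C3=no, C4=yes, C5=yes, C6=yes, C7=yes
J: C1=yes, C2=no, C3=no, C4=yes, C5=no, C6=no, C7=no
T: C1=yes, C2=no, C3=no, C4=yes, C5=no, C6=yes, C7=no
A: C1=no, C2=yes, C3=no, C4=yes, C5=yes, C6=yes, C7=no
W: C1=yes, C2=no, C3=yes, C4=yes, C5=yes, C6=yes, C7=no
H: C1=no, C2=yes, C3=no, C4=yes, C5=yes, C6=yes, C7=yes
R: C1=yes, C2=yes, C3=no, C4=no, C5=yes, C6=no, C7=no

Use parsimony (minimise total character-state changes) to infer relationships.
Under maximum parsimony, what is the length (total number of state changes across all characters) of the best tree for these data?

Character polarity is set by the outgroup: the derived state is whichever differs from the outgroup's state, so for C2, C4, C5, C6, C7 the derived state is 'no', and for the remaining characters it is 'yes'.
Only J, R, T, and W show the derived state 'yes' for C1, supporting them as a clade.
C2: derived state 'no' in J, T, and W only — synapomorphy for {J, T, W}.
C3: derived state 'yes' in W only — an autapomorphy, so it tells us nothing about relationships among taxa.
C4 (derived state 'no') is unique to R (autapomorphy; uninformative for grouping).
C5: derived state 'no' in J and T only — synapomorphy for {J, T}.
C6 groups J and R, which is incompatible with the clades supported by the remaining characters; treating it as convergent (homoplasy) costs fewer steps than any alternative tree.
C7 (derived state 'no') is shared by A, J, R, T, and W — a synapomorphy uniting that clade.
Most parsimonious ingroup topology: (((((J,T),W),R),A),H).
Changes per character on this tree: C1: 1; C2: 1; C3: 1; C4: 1; C5: 1; C6: 2; C7: 1.
Total = 8.

8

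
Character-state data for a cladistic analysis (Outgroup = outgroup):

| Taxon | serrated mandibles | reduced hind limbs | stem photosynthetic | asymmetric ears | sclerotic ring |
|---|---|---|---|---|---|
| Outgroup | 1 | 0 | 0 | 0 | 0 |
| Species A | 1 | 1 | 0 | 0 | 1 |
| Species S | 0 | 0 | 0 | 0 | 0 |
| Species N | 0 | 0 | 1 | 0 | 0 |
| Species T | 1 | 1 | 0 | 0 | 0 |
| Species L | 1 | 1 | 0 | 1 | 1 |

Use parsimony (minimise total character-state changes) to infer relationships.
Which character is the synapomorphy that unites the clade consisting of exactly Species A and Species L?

sclerotic ring

Character polarity is set by the outgroup: the derived state is whichever differs from the outgroup's state, so for serrated mandibles the derived state is '0', and for the remaining characters it is '1'.
serrated mandibles (derived state '0') is shared by Species N and Species S — a synapomorphy uniting that clade.
reduced hind limbs (derived state '1') is shared by Species A, Species L, and Species T — a synapomorphy uniting that clade.
stem photosynthetic: derived state '1' in Species N only — an autapomorphy, so it tells us nothing about relationships among taxa.
asymmetric ears (derived state '1') is unique to Species L (autapomorphy; uninformative for grouping).
Only Species A and Species L show the derived state '1' for sclerotic ring, supporting them as a clade.
Most parsimonious ingroup topology: (((Species A,Species L),Species T),(Species S,Species N)).
The clade {Species A, Species L} is supported by sclerotic ring: its derived state '1' occurs in exactly those taxa and in no other taxon (including the outgroup).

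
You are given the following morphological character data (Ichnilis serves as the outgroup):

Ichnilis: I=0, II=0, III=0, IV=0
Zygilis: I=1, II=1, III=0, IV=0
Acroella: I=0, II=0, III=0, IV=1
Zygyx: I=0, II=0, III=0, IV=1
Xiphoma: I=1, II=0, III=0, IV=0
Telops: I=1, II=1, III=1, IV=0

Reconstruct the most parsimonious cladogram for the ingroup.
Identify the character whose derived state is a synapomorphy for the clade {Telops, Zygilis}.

II

The outgroup has state '0' for every character, so '1' is the derived state throughout.
I (derived state '1') is shared by Telops, Xiphoma, and Zygilis — a synapomorphy uniting that clade.
II: derived state '1' in Telops and Zygilis only — synapomorphy for {Telops, Zygilis}.
III (derived state '1') is unique to Telops (autapomorphy; uninformative for grouping).
Only Acroella and Zygyx show the derived state '1' for IV, supporting them as a clade.
Most parsimonious ingroup topology: (((Zygilis,Telops),Xiphoma),(Acroella,Zygyx)).
The clade {Telops, Zygilis} is supported by II: its derived state '1' occurs in exactly those taxa and in no other taxon (including the outgroup).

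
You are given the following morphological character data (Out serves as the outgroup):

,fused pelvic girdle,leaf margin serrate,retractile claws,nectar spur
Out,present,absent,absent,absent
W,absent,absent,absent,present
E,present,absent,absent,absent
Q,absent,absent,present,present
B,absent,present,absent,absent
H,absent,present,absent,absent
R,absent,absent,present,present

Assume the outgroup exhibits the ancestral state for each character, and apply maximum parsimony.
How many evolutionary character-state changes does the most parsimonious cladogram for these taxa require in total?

Character polarity is set by the outgroup: the derived state is whichever differs from the outgroup's state, so for fused pelvic girdle the derived state is 'absent', and for the remaining characters it is 'present'.
fused pelvic girdle (derived state 'absent') is shared by B, H, Q, R, and W — a synapomorphy uniting that clade.
Only B and H show the derived state 'present' for leaf margin serrate, supporting them as a clade.
retractile claws: derived state 'present' in Q and R only — synapomorphy for {Q, R}.
Only Q, R, and W show the derived state 'present' for nectar spur, supporting them as a clade.
Most parsimonious ingroup topology: (((W,(Q,R)),(B,H)),E).
Changes per character on this tree: fused pelvic girdle: 1; leaf margin serrate: 1; retractile claws: 1; nectar spur: 1.
Total = 4.

4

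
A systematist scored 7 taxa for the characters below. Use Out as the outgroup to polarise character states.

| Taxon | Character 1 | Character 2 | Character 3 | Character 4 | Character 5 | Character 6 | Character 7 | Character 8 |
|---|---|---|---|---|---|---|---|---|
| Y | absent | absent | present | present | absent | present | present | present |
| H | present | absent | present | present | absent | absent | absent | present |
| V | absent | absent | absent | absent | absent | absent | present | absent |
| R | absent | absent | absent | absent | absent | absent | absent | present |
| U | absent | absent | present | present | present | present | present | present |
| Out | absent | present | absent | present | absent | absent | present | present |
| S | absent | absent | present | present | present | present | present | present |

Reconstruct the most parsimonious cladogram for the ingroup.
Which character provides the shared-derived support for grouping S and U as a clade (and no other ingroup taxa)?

Character 5

Character polarity is set by the outgroup: the derived state is whichever differs from the outgroup's state, so for Character 2, Character 4, Character 7, Character 8 the derived state is 'absent', and for the remaining characters it is 'present'.
Character 1: derived state 'present' in H only — an autapomorphy, so it tells us nothing about relationships among taxa.
All ingroup taxa share the derived state 'absent' for Character 2; it defines the ingroup but does not resolve relationships within it.
Only H, S, U, and Y show the derived state 'present' for Character 3, supporting them as a clade.
Character 4: derived state 'absent' in R and V only — synapomorphy for {R, V}.
Only S and U show the derived state 'present' for Character 5, supporting them as a clade.
Character 6 (derived state 'present') is shared by S, U, and Y — a synapomorphy uniting that clade.
Character 7 groups H and R, which is incompatible with the clades supported by the remaining characters; treating it as convergent (homoplasy) costs fewer steps than any alternative tree.
Character 8: derived state 'absent' in V only — an autapomorphy, so it tells us nothing about relationships among taxa.
Most parsimonious ingroup topology: ((R,V),(((S,U),Y),H)).
The clade {S, U} is supported by Character 5: its derived state 'present' occurs in exactly those taxa and in no other taxon (including the outgroup).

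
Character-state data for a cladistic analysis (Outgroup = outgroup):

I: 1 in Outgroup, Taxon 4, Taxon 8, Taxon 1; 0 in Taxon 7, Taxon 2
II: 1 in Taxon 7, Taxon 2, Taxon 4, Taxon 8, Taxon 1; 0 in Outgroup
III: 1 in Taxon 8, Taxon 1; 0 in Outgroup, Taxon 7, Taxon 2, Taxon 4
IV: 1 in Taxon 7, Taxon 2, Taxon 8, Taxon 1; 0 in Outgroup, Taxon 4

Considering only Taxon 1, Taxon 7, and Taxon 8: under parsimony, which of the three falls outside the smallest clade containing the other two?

Taxon 7

Character polarity is set by the outgroup: the derived state is whichever differs from the outgroup's state, so for I the derived state is '0', and for the remaining characters it is '1'.
I: derived state '0' in Taxon 2 and Taxon 7 only — synapomorphy for {Taxon 2, Taxon 7}.
All ingroup taxa share the derived state '1' for II; it defines the ingroup but does not resolve relationships within it.
III: derived state '1' in Taxon 1 and Taxon 8 only — synapomorphy for {Taxon 1, Taxon 8}.
Only Taxon 1, Taxon 2, Taxon 7, and Taxon 8 show the derived state '1' for IV, supporting them as a clade.
Most parsimonious ingroup topology: (((Taxon 7,Taxon 2),(Taxon 8,Taxon 1)),Taxon 4).
Taxon 8 and Taxon 1 share a more recent common ancestor with each other than either does with Taxon 7, so Taxon 7 is the least closely related of the three.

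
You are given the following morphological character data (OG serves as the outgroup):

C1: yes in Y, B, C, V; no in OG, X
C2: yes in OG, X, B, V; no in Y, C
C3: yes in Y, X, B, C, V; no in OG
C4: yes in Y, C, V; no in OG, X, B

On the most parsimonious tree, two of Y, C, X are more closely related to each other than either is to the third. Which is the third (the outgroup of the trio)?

X

Character polarity is set by the outgroup: the derived state is whichever differs from the outgroup's state, so for C2 the derived state is 'no', and for the remaining characters it is 'yes'.
Only B, C, V, and Y show the derived state 'yes' for C1, supporting them as a clade.
C2: derived state 'no' in C and Y only — synapomorphy for {C, Y}.
C3 (derived state 'yes') is shared by all ingroup taxa — unites the whole ingroup.
C4: derived state 'yes' in C, V, and Y only — synapomorphy for {C, V, Y}.
Most parsimonious ingroup topology: ((((Y,C),V),B),X).
Y and C share a more recent common ancestor with each other than either does with X, so X is the least closely related of the three.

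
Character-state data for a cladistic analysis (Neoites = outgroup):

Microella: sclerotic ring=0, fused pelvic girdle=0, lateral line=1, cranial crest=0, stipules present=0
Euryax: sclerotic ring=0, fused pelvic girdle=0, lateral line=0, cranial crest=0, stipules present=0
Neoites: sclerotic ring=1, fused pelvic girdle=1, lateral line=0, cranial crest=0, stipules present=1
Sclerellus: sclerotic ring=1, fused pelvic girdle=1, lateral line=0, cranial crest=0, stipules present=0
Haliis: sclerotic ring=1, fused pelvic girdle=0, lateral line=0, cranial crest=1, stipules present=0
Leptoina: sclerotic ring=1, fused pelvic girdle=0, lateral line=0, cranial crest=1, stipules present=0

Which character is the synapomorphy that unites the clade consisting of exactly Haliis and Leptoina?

cranial crest

Character polarity is set by the outgroup: the derived state is whichever differs from the outgroup's state, so for sclerotic ring, fused pelvic girdle, stipules present the derived state is '0', and for the remaining characters it is '1'.
sclerotic ring: derived state '0' in Euryax and Microella only — synapomorphy for {Euryax, Microella}.
Only Euryax, Haliis, Leptoina, and Microella show the derived state '0' for fused pelvic girdle, supporting them as a clade.
lateral line: derived state '1' in Microella only — an autapomorphy, so it tells us nothing about relationships among taxa.
Only Haliis and Leptoina show the derived state '1' for cranial crest, supporting them as a clade.
All ingroup taxa share the derived state '0' for stipules present; it defines the ingroup but does not resolve relationships within it.
Most parsimonious ingroup topology: (((Haliis,Leptoina),(Euryax,Microella)),Sclerellus).
The clade {Haliis, Leptoina} is supported by cranial crest: its derived state '1' occurs in exactly those taxa and in no other taxon (including the outgroup).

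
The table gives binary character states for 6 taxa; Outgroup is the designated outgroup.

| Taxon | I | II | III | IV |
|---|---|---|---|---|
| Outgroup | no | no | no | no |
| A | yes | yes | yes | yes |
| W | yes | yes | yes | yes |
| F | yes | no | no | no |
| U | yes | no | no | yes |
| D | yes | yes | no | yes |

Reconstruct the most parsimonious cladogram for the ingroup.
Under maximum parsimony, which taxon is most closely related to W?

A

The outgroup has state 'no' for every character, so 'yes' is the derived state throughout.
All ingroup taxa share the derived state 'yes' for I; it defines the ingroup but does not resolve relationships within it.
Only A, D, and W show the derived state 'yes' for II, supporting them as a clade.
Only A and W show the derived state 'yes' for III, supporting them as a clade.
IV: derived state 'yes' in A, D, U, and W only — synapomorphy for {A, D, U, W}.
Most parsimonious ingroup topology: ((((A,W),D),U),F).
W and A form a cherry on this tree, so they are sister taxa.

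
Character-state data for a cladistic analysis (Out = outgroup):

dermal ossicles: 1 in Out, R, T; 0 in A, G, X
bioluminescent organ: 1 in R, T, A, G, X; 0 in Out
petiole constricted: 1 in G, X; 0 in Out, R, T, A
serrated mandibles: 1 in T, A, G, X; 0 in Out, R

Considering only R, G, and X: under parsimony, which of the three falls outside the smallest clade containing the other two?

Character polarity is set by the outgroup: the derived state is whichever differs from the outgroup's state, so for dermal ossicles the derived state is '0', and for the remaining characters it is '1'.
dermal ossicles (derived state '0') is shared by A, G, and X — a synapomorphy uniting that clade.
bioluminescent organ (derived state '1') is shared by all ingroup taxa — unites the whole ingroup.
petiole constricted: derived state '1' in G and X only — synapomorphy for {G, X}.
Only A, G, T, and X show the derived state '1' for serrated mandibles, supporting them as a clade.
Most parsimonious ingroup topology: (R,(T,(A,(G,X)))).
G and X share a more recent common ancestor with each other than either does with R, so R is the least closely related of the three.

R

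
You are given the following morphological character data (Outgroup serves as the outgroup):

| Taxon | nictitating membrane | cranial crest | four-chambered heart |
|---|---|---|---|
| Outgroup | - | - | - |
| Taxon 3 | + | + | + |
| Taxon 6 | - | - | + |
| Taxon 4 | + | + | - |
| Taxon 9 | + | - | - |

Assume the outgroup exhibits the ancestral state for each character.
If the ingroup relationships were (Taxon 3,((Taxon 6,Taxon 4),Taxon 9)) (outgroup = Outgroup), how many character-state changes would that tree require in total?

Map each character onto (Taxon 3,((Taxon 6,Taxon 4),Taxon 9)) (rooted by Outgroup) and count the minimum state changes it requires (Fitch parsimony):
nictitating membrane: 2; cranial crest: 2; four-chambered heart: 2.
Total tree length = 6.

6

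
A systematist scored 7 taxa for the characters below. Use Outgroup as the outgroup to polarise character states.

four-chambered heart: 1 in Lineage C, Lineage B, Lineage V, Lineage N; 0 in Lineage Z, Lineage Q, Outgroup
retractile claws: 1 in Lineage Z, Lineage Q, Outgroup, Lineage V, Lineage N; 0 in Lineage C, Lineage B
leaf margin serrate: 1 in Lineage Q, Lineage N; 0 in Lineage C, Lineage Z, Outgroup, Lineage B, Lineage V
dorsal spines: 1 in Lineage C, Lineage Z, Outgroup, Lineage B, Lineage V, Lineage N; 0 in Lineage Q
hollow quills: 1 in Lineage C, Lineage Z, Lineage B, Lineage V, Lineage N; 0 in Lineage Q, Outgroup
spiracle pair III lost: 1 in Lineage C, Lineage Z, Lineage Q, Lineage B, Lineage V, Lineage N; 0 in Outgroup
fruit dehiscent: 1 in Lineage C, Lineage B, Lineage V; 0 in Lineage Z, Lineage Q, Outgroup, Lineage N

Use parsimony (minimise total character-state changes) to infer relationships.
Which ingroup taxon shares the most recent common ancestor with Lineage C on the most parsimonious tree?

Lineage B

Character polarity is set by the outgroup: the derived state is whichever differs from the outgroup's state, so for retractile claws, dorsal spines the derived state is '0', and for the remaining characters it is '1'.
four-chambered heart: derived state '1' in Lineage B, Lineage C, Lineage N, and Lineage V only — synapomorphy for {Lineage B, Lineage C, Lineage N, Lineage V}.
retractile claws (derived state '0') is shared by Lineage B and Lineage C — a synapomorphy uniting that clade.
leaf margin serrate groups Lineage N and Lineage Q, which is incompatible with the clades supported by the remaining characters; treating it as convergent (homoplasy) costs fewer steps than any alternative tree.
dorsal spines (derived state '0') is unique to Lineage Q (autapomorphy; uninformative for grouping).
Only Lineage B, Lineage C, Lineage N, Lineage V, and Lineage Z show the derived state '1' for hollow quills, supporting them as a clade.
All ingroup taxa share the derived state '1' for spiracle pair III lost; it defines the ingroup but does not resolve relationships within it.
fruit dehiscent (derived state '1') is shared by Lineage B, Lineage C, and Lineage V — a synapomorphy uniting that clade.
Most parsimonious ingroup topology: (((Lineage N,((Lineage C,Lineage B),Lineage V)),Lineage Z),Lineage Q).
Lineage C and Lineage B form a cherry on this tree, so they are sister taxa.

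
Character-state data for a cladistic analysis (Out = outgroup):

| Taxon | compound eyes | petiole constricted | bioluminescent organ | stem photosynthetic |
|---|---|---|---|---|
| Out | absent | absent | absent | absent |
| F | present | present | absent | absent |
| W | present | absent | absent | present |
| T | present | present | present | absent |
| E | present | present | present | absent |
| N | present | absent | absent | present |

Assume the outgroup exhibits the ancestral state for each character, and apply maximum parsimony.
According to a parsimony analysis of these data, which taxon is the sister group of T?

The outgroup has state 'absent' for every character, so 'present' is the derived state throughout.
All ingroup taxa share the derived state 'present' for compound eyes; it defines the ingroup but does not resolve relationships within it.
petiole constricted: derived state 'present' in E, F, and T only — synapomorphy for {E, F, T}.
bioluminescent organ (derived state 'present') is shared by E and T — a synapomorphy uniting that clade.
stem photosynthetic (derived state 'present') is shared by N and W — a synapomorphy uniting that clade.
Most parsimonious ingroup topology: ((F,(T,E)),(W,N)).
T and E form a cherry on this tree, so they are sister taxa.

E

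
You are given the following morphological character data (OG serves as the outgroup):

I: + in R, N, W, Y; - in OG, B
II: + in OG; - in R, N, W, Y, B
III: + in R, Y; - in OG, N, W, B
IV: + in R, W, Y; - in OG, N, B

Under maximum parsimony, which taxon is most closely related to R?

Character polarity is set by the outgroup: the derived state is whichever differs from the outgroup's state, so for II the derived state is '-', and for the remaining characters it is '+'.
Only N, R, W, and Y show the derived state '+' for I, supporting them as a clade.
All ingroup taxa share the derived state '-' for II; it defines the ingroup but does not resolve relationships within it.
III (derived state '+') is shared by R and Y — a synapomorphy uniting that clade.
IV (derived state '+') is shared by R, W, and Y — a synapomorphy uniting that clade.
Most parsimonious ingroup topology: ((((R,Y),W),N),B).
R and Y form a cherry on this tree, so they are sister taxa.

Y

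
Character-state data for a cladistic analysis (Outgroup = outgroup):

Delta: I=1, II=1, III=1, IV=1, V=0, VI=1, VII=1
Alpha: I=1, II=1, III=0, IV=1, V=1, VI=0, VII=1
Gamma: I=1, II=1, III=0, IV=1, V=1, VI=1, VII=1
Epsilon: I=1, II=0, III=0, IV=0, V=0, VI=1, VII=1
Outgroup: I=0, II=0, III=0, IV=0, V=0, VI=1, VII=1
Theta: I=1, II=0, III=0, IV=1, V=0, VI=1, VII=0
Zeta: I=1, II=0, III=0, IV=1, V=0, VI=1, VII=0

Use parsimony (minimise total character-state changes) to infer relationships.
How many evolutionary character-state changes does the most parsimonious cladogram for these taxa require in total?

7

Character polarity is set by the outgroup: the derived state is whichever differs from the outgroup's state, so for VI, VII the derived state is '0', and for the remaining characters it is '1'.
I (derived state '1') is shared by all ingroup taxa — unites the whole ingroup.
Only Alpha, Delta, and Gamma show the derived state '1' for II, supporting them as a clade.
III (derived state '1') is unique to Delta (autapomorphy; uninformative for grouping).
IV: derived state '1' in Alpha, Delta, Gamma, Theta, and Zeta only — synapomorphy for {Alpha, Delta, Gamma, Theta, Zeta}.
V (derived state '1') is shared by Alpha and Gamma — a synapomorphy uniting that clade.
VI (derived state '0') is unique to Alpha (autapomorphy; uninformative for grouping).
Only Theta and Zeta show the derived state '0' for VII, supporting them as a clade.
Most parsimonious ingroup topology: ((((Gamma,Alpha),Delta),(Theta,Zeta)),Epsilon).
Changes per character on this tree: I: 1; II: 1; III: 1; IV: 1; V: 1; VI: 1; VII: 1.
Total = 7.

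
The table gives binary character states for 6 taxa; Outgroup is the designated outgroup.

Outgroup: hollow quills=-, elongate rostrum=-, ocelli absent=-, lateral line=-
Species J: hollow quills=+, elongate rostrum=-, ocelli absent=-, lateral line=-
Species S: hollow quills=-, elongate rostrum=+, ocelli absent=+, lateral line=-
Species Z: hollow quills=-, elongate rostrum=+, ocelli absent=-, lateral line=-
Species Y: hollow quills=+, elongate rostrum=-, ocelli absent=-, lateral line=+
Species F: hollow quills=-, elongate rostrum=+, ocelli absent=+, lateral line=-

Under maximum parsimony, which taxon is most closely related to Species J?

Species Y

The outgroup has state '-' for every character, so '+' is the derived state throughout.
Only Species J and Species Y show the derived state '+' for hollow quills, supporting them as a clade.
elongate rostrum: derived state '+' in Species F, Species S, and Species Z only — synapomorphy for {Species F, Species S, Species Z}.
Only Species F and Species S show the derived state '+' for ocelli absent, supporting them as a clade.
lateral line: derived state '+' in Species Y only — an autapomorphy, so it tells us nothing about relationships among taxa.
Most parsimonious ingroup topology: ((Species Z,(Species S,Species F)),(Species Y,Species J)).
Species J and Species Y form a cherry on this tree, so they are sister taxa.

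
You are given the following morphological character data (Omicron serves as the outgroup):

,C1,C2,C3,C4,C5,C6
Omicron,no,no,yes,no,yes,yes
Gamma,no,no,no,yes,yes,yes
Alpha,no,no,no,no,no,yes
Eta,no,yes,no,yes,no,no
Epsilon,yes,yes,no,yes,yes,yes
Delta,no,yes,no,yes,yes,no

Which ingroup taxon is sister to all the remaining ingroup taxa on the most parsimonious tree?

Character polarity is set by the outgroup: the derived state is whichever differs from the outgroup's state, so for C3, C5, C6 the derived state is 'no', and for the remaining characters it is 'yes'.
C1 (derived state 'yes') is unique to Epsilon (autapomorphy; uninformative for grouping).
C2: derived state 'yes' in Delta, Epsilon, and Eta only — synapomorphy for {Delta, Epsilon, Eta}.
C3 (derived state 'no') is shared by all ingroup taxa — unites the whole ingroup.
C4 (derived state 'yes') is shared by Delta, Epsilon, Eta, and Gamma — a synapomorphy uniting that clade.
C5 groups Alpha and Eta, which is incompatible with the clades supported by the remaining characters; treating it as convergent (homoplasy) costs fewer steps than any alternative tree.
C6 (derived state 'no') is shared by Delta and Eta — a synapomorphy uniting that clade.
Most parsimonious ingroup topology: ((Gamma,((Eta,Delta),Epsilon)),Alpha).
Alpha is sister to the clade containing all other ingroup taxa, so it is the earliest-diverging (most basal) ingroup lineage.

Alpha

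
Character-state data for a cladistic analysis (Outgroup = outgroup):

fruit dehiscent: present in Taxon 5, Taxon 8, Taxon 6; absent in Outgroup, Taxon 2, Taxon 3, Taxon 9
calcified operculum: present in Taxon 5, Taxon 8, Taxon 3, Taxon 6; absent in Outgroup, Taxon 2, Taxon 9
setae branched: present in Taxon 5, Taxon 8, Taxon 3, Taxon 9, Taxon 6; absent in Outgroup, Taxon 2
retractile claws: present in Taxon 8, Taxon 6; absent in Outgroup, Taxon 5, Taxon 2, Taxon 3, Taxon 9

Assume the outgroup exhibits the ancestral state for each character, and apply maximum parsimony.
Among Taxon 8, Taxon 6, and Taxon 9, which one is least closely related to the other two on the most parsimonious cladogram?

The outgroup has state 'absent' for every character, so 'present' is the derived state throughout.
fruit dehiscent (derived state 'present') is shared by Taxon 5, Taxon 6, and Taxon 8 — a synapomorphy uniting that clade.
Only Taxon 3, Taxon 5, Taxon 6, and Taxon 8 show the derived state 'present' for calcified operculum, supporting them as a clade.
setae branched: derived state 'present' in Taxon 3, Taxon 5, Taxon 6, Taxon 8, and Taxon 9 only — synapomorphy for {Taxon 3, Taxon 5, Taxon 6, Taxon 8, Taxon 9}.
Only Taxon 6 and Taxon 8 show the derived state 'present' for retractile claws, supporting them as a clade.
Most parsimonious ingroup topology: ((((Taxon 5,(Taxon 8,Taxon 6)),Taxon 3),Taxon 9),Taxon 2).
Taxon 8 and Taxon 6 share a more recent common ancestor with each other than either does with Taxon 9, so Taxon 9 is the least closely related of the three.

Taxon 9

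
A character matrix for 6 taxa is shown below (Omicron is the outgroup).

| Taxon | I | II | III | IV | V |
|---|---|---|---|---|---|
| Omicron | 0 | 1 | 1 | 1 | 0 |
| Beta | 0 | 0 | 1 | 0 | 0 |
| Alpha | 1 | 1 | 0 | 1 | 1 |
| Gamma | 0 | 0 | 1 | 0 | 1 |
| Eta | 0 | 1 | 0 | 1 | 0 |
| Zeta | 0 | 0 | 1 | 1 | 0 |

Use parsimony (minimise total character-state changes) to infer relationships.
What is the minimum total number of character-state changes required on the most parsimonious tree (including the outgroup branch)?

Character polarity is set by the outgroup: the derived state is whichever differs from the outgroup's state, so for II, III, IV the derived state is '0', and for the remaining characters it is '1'.
I: derived state '1' in Alpha only — an autapomorphy, so it tells us nothing about relationships among taxa.
II: derived state '0' in Beta, Gamma, and Zeta only — synapomorphy for {Beta, Gamma, Zeta}.
Only Alpha and Eta show the derived state '0' for III, supporting them as a clade.
IV (derived state '0') is shared by Beta and Gamma — a synapomorphy uniting that clade.
V groups Alpha and Gamma, which is incompatible with the clades supported by the remaining characters; treating it as convergent (homoplasy) costs fewer steps than any alternative tree.
Most parsimonious ingroup topology: (((Beta,Gamma),Zeta),(Alpha,Eta)).
Changes per character on this tree: I: 1; II: 1; III: 1; IV: 1; V: 2.
Total = 6.

6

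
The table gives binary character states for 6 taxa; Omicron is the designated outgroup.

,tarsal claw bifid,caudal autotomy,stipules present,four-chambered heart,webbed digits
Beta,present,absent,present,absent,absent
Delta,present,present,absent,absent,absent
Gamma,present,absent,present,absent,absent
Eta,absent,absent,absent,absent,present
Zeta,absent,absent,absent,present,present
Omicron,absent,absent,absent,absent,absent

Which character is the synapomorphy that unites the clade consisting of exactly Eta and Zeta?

The outgroup has state 'absent' for every character, so 'present' is the derived state throughout.
tarsal claw bifid: derived state 'present' in Beta, Delta, and Gamma only — synapomorphy for {Beta, Delta, Gamma}.
caudal autotomy (derived state 'present') is unique to Delta (autapomorphy; uninformative for grouping).
stipules present (derived state 'present') is shared by Beta and Gamma — a synapomorphy uniting that clade.
four-chambered heart (derived state 'present') is unique to Zeta (autapomorphy; uninformative for grouping).
webbed digits: derived state 'present' in Eta and Zeta only — synapomorphy for {Eta, Zeta}.
Most parsimonious ingroup topology: ((Zeta,Eta),((Gamma,Beta),Delta)).
The clade {Eta, Zeta} is supported by webbed digits: its derived state 'present' occurs in exactly those taxa and in no other taxon (including the outgroup).

webbed digits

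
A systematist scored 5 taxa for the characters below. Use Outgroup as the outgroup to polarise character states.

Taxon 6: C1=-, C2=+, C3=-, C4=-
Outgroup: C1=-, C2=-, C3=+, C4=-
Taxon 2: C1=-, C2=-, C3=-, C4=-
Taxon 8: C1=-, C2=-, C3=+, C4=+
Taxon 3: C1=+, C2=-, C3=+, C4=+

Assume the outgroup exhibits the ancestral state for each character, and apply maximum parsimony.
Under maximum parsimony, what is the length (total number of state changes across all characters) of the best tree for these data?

4

Character polarity is set by the outgroup: the derived state is whichever differs from the outgroup's state, so for C3 the derived state is '-', and for the remaining characters it is '+'.
C1 (derived state '+') is unique to Taxon 3 (autapomorphy; uninformative for grouping).
C2: derived state '+' in Taxon 6 only — an autapomorphy, so it tells us nothing about relationships among taxa.
Only Taxon 2 and Taxon 6 show the derived state '-' for C3, supporting them as a clade.
C4: derived state '+' in Taxon 3 and Taxon 8 only — synapomorphy for {Taxon 3, Taxon 8}.
Most parsimonious ingroup topology: ((Taxon 8,Taxon 3),(Taxon 6,Taxon 2)).
Changes per character on this tree: C1: 1; C2: 1; C3: 1; C4: 1.
Total = 4.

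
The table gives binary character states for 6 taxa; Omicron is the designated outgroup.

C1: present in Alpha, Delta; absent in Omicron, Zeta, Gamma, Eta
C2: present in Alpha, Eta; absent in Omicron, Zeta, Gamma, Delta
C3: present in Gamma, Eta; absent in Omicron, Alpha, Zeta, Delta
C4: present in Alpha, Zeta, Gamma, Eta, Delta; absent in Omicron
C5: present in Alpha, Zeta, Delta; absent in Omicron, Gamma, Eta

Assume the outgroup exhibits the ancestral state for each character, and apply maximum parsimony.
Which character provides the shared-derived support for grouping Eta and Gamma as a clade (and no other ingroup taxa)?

The outgroup has state 'absent' for every character, so 'present' is the derived state throughout.
Only Alpha and Delta show the derived state 'present' for C1, supporting them as a clade.
C2 groups Alpha and Eta, which is incompatible with the clades supported by the remaining characters; treating it as convergent (homoplasy) costs fewer steps than any alternative tree.
C3: derived state 'present' in Eta and Gamma only — synapomorphy for {Eta, Gamma}.
C4 (derived state 'present') is shared by all ingroup taxa — unites the whole ingroup.
C5: derived state 'present' in Alpha, Delta, and Zeta only — synapomorphy for {Alpha, Delta, Zeta}.
Most parsimonious ingroup topology: (((Alpha,Delta),Zeta),(Gamma,Eta)).
The clade {Eta, Gamma} is supported by C3: its derived state 'present' occurs in exactly those taxa and in no other taxon (including the outgroup).

C3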